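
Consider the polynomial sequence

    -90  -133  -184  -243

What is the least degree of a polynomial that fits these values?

Δ: -43, -51, -59
Δ²: -8, -8
The second differences are constant, so the polynomial has degree 2.

2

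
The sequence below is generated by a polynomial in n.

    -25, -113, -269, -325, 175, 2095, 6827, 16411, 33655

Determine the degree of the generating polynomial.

5

-88, -156, -56, 500, 1920, 4732, 9584, 17244
-68, 100, 556, 1420, 2812, 4852, 7660
168, 456, 864, 1392, 2040, 2808
288, 408, 528, 648, 768
120, 120, 120, 120
The fifth differences are constant, so the polynomial has degree 5.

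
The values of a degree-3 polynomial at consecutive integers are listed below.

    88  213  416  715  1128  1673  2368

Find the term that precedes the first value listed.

First differences: 125, 203, 299, 413, 545, 695
Second differences: 78, 96, 114, 132, 150
Third differences: 18, 18, 18, 18
The third differences are constant at 18.
Work back: 78 − 18 = 60;  125 − 60 = 65;  88 − 65 = 23

23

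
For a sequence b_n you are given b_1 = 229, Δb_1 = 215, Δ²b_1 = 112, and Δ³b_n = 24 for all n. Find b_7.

Build the table forward from the leading diagonal:
D3: 24  24  24  24  24  24  24
D2: 112  136  160  184  208  232  256
D1: 215  327  463  623  807  1015  1247
b: 229  444  771  1234  1857  2664  3679

3679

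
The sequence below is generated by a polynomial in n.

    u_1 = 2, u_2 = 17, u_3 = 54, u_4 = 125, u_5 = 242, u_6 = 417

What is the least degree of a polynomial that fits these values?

3

15, 37, 71, 117, 175
22, 34, 46, 58
12, 12, 12
The third differences are constant, so the polynomial has degree 3.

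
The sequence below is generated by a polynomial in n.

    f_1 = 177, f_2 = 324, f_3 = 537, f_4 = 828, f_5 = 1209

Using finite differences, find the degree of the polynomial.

3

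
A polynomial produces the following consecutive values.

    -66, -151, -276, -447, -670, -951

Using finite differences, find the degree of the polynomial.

D1: -85, -125, -171, -223, -281
D2: -40, -46, -52, -58
D3: -6, -6, -6
The third differences are constant, so the polynomial has degree 3.

3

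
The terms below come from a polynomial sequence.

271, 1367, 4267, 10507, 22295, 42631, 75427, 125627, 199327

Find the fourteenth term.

1229447

First differences: 1096 , 2900 , 6240 , 11788 , 20336 , 32796 , 50200 , 73700
Second differences: 1804 , 3340 , 5548 , 8548 , 12460 , 17404 , 23500
Third differences: 1536 , 2208 , 3000 , 3912 , 4944 , 6096
Fourth differences: 672 , 792 , 912 , 1032 , 1152
Fifth differences: 120 , 120 , 120 , 120
Fifth differences constant at 120.
1152 + 120 = 1272;  6096 + 1272 = 7368;  23500 + 7368 = 30868;  73700 + 30868 = 104568;  199327 + 104568 = 303895
1272 + 120 = 1392;  7368 + 1392 = 8760;  30868 + 8760 = 39628;  104568 + 39628 = 144196;  303895 + 144196 = 448091
1392 + 120 = 1512;  8760 + 1512 = 10272;  39628 + 10272 = 49900;  144196 + 49900 = 194096;  448091 + 194096 = 642187
1512 + 120 = 1632;  10272 + 1632 = 11904;  49900 + 11904 = 61804;  194096 + 61804 = 255900;  642187 + 255900 = 898087
1632 + 120 = 1752;  11904 + 1752 = 13656;  61804 + 13656 = 75460;  255900 + 75460 = 331360;  898087 + 331360 = 1229447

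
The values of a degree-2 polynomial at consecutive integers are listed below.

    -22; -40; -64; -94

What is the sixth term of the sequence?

-172

First differences: -18 , -24 , -30
Second differences: -6 , -6
The second differences are constant (-6).
-30 − 6 = -36;  -94 − 36 = -130
-36 − 6 = -42;  -130 − 42 = -172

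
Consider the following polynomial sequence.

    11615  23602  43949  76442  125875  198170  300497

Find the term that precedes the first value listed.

5090

Δ: 11987, 20347, 32493, 49433, 72295, 102327
Δ²: 8360, 12146, 16940, 22862, 30032
Δ³: 3786, 4794, 5922, 7170
Δ⁴: 1008, 1128, 1248
Δ⁵: 120, 120
The fifth differences are constant at 120.
Work back: 1008 − 120 = 888;  3786 − 888 = 2898;  8360 − 2898 = 5462;  11987 − 5462 = 6525;  11615 − 6525 = 5090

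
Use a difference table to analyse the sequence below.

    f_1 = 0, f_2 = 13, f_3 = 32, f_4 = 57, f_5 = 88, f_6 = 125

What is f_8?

217

First differences: 13, 19, 25, 31, 37
Second differences: 6, 6, 6, 6
The second differences are constant (6).
37 + 6 = 43;  125 + 43 = 168
43 + 6 = 49;  168 + 49 = 217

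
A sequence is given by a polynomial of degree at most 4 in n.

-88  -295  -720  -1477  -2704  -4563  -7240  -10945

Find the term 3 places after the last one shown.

Δ: -207  -425  -757  -1227  -1859  -2677  -3705
Δ²: -218  -332  -470  -632  -818  -1028
Δ³: -114  -138  -162  -186  -210
Δ⁴: -24  -24  -24  -24
Constant fourth difference = -24, so extend:
-210 − 24 = -234;  -1028 − 234 = -1262;  -3705 − 1262 = -4967;  -10945 − 4967 = -15912
-234 − 24 = -258;  -1262 − 258 = -1520;  -4967 − 1520 = -6487;  -15912 − 6487 = -22399
-258 − 24 = -282;  -1520 − 282 = -1802;  -6487 − 1802 = -8289;  -22399 − 8289 = -30688

-30688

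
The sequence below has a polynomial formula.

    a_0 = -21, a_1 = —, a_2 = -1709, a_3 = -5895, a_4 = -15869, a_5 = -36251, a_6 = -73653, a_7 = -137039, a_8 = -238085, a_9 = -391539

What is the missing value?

Using the last 8 terms:
First differences: -4186  -9974  -20382  -37402  -63386  -101046  -153454
Second differences: -5788  -10408  -17020  -25984  -37660  -52408
Third differences: -4620  -6612  -8964  -11676  -14748
Fourth differences: -1992  -2352  -2712  -3072
Fifth differences: -360  -360  -360
Constant fifth difference = -360.
Extend backward: -1992 + 360 = -1632;  -4620 + 1632 = -2988;  -5788 + 2988 = -2800;  -4186 + 2800 = -1386;  -1709 + 1386 = -323

-323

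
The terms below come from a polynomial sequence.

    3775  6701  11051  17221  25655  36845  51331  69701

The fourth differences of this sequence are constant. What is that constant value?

48

D1: 2926, 4350, 6170, 8434, 11190, 14486, 18370
D2: 1424, 1820, 2264, 2756, 3296, 3884
D3: 396, 444, 492, 540, 588
D4: 48, 48, 48, 48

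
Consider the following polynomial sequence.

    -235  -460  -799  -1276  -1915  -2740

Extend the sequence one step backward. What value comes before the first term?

-100

D1: -225, -339, -477, -639, -825
D2: -114, -138, -162, -186
D3: -24, -24, -24
The third differences are constant at -24.
Work back: -114 + 24 = -90;  -225 + 90 = -135;  -235 + 135 = -100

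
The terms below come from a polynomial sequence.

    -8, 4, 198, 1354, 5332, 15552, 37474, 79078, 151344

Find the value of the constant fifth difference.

D1: 12, 194, 1156, 3978, 10220, 21922, 41604, 72266
D2: 182, 962, 2822, 6242, 11702, 19682, 30662
D3: 780, 1860, 3420, 5460, 7980, 10980
D4: 1080, 1560, 2040, 2520, 3000
D5: 480, 480, 480, 480

480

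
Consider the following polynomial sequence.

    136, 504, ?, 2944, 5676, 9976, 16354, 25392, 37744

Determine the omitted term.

Using the last 6 terms:
2732  4300  6378  9038  12352
1568  2078  2660  3314
510  582  654
72  72
Constant fourth difference = 72.
Extend backward: 510 − 72 = 438;  1568 − 438 = 1130;  2732 − 1130 = 1602;  2944 − 1602 = 1342

1342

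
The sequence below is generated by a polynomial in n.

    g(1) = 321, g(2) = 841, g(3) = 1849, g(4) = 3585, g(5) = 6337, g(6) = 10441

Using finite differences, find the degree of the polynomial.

4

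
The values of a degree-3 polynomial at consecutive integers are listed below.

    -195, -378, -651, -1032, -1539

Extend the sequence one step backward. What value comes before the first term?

-84

D1: -183, -273, -381, -507
D2: -90, -108, -126
D3: -18, -18
The third differences are constant at -18.
Work back: -90 + 18 = -72;  -183 + 72 = -111;  -195 + 111 = -84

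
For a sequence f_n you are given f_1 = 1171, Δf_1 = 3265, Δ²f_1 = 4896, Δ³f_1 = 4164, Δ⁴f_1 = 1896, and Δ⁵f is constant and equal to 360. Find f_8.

Build the table forward from the leading diagonal:
Fifth differences: 360  360  360  360  360  360  360  360
Fourth differences: 1896  2256  2616  2976  3336  3696  4056  4416
Third differences: 4164  6060  8316  10932  13908  17244  20940  24996
Second differences: 4896  9060  15120  23436  34368  48276  65520  86460
First differences: 3265  8161  17221  32341  55777  90145  138421  203941
f: 1171  4436  12597  29818  62159  117936  208081  346502

346502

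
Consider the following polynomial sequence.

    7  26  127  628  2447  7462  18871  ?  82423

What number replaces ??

Using the first 7 terms:
D1: 19  101  501  1819  5015  11409
D2: 82  400  1318  3196  6394
D3: 318  918  1878  3198
D4: 600  960  1320
D5: 360  360
Constant fifth difference = 360.
Extend forward: 1320 + 360 = 1680;  3198 + 1680 = 4878;  6394 + 4878 = 11272;  11409 + 11272 = 22681;  18871 + 22681 = 41552

41552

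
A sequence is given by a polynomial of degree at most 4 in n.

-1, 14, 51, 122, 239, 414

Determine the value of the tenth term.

1934

D1: 15 , 37 , 71 , 117 , 175
D2: 22 , 34 , 46 , 58
D3: 12 , 12 , 12
The third differences are constant (12).
58 + 12 = 70;  175 + 70 = 245;  414 + 245 = 659
70 + 12 = 82;  245 + 82 = 327;  659 + 327 = 986
82 + 12 = 94;  327 + 94 = 421;  986 + 421 = 1407
94 + 12 = 106;  421 + 106 = 527;  1407 + 527 = 1934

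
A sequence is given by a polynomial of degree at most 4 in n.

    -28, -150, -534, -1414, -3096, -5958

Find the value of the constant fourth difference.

-72

D1: -122, -384, -880, -1682, -2862
D2: -262, -496, -802, -1180
D3: -234, -306, -378
D4: -72, -72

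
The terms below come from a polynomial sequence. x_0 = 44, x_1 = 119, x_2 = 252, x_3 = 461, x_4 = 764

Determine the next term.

First differences: 75, 133, 209, 303
Second differences: 58, 76, 94
Third differences: 18, 18
Constant third difference = 18, so extend:
94 + 18 = 112;  303 + 112 = 415;  764 + 415 = 1179

1179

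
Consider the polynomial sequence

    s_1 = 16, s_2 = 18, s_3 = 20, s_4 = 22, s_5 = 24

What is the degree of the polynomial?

Δ: 2, 2, 2, 2
The first differences are constant, so the polynomial has degree 1.

1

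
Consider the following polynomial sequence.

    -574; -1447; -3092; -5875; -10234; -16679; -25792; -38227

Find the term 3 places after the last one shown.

-873, -1645, -2783, -4359, -6445, -9113, -12435
-772, -1138, -1576, -2086, -2668, -3322
-366, -438, -510, -582, -654
-72, -72, -72, -72
The fourth differences are constant (-72).
-654 − 72 = -726;  -3322 − 726 = -4048;  -12435 − 4048 = -16483;  -38227 − 16483 = -54710
-726 − 72 = -798;  -4048 − 798 = -4846;  -16483 − 4846 = -21329;  -54710 − 21329 = -76039
-798 − 72 = -870;  -4846 − 870 = -5716;  -21329 − 5716 = -27045;  -76039 − 27045 = -103084

-103084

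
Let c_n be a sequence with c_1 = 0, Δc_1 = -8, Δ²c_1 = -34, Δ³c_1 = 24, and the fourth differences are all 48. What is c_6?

Build the table forward from the leading diagonal:
Δ⁴: 48, 48, 48, 48, 48, 48
Δ³: 24, 72, 120, 168, 216, 264
Δ²: -34, -10, 62, 182, 350, 566
Δ: -8, -42, -52, 10, 192, 542
c: 0, -8, -50, -102, -92, 100

100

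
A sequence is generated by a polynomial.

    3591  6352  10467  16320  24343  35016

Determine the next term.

D1: 2761 , 4115 , 5853 , 8023 , 10673
D2: 1354 , 1738 , 2170 , 2650
D3: 384 , 432 , 480
D4: 48 , 48
Constant fourth difference = 48, so extend:
480 + 48 = 528;  2650 + 528 = 3178;  10673 + 3178 = 13851;  35016 + 13851 = 48867

48867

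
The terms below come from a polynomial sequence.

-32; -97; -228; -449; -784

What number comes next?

-65, -131, -221, -335
-66, -90, -114
-24, -24
The third differences are constant (-24).
-114 − 24 = -138;  -335 − 138 = -473;  -784 − 473 = -1257

-1257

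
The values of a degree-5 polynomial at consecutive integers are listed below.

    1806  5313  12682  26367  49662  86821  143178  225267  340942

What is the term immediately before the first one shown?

427

Δ: 3507  7369  13685  23295  37159  56357  82089  115675
Δ²: 3862  6316  9610  13864  19198  25732  33586
Δ³: 2454  3294  4254  5334  6534  7854
Δ⁴: 840  960  1080  1200  1320
Δ⁵: 120  120  120  120
The fifth differences are constant at 120.
Work back: 840 − 120 = 720;  2454 − 720 = 1734;  3862 − 1734 = 2128;  3507 − 2128 = 1379;  1806 − 1379 = 427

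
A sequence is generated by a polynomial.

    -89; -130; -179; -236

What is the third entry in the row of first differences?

First differences: -41, -49, -57
Second differences: -8, -8

-57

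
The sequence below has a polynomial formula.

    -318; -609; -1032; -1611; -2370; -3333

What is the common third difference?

-24

Δ: -291, -423, -579, -759, -963
Δ²: -132, -156, -180, -204
Δ³: -24, -24, -24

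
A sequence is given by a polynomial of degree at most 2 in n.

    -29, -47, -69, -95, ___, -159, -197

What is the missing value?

Using the first 4 terms:
Δ: -18, -22, -26
Δ²: -4, -4
Constant second difference = -4.
Extend forward: -26 − 4 = -30;  -95 − 30 = -125

-125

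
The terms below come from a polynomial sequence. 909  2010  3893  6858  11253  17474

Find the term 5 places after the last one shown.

93189

First differences: 1101 , 1883 , 2965 , 4395 , 6221
Second differences: 782 , 1082 , 1430 , 1826
Third differences: 300 , 348 , 396
Fourth differences: 48 , 48
The fourth differences are constant (48).
396 + 48 = 444;  1826 + 444 = 2270;  6221 + 2270 = 8491;  17474 + 8491 = 25965
444 + 48 = 492;  2270 + 492 = 2762;  8491 + 2762 = 11253;  25965 + 11253 = 37218
492 + 48 = 540;  2762 + 540 = 3302;  11253 + 3302 = 14555;  37218 + 14555 = 51773
540 + 48 = 588;  3302 + 588 = 3890;  14555 + 3890 = 18445;  51773 + 18445 = 70218
588 + 48 = 636;  3890 + 636 = 4526;  18445 + 4526 = 22971;  70218 + 22971 = 93189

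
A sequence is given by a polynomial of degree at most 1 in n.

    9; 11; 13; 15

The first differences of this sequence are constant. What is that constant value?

D1: 2, 2, 2

2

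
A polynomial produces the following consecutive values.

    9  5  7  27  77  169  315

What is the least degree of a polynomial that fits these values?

3

Δ: -4, 2, 20, 50, 92, 146
Δ²: 6, 18, 30, 42, 54
Δ³: 12, 12, 12, 12
The third differences are constant, so the polynomial has degree 3.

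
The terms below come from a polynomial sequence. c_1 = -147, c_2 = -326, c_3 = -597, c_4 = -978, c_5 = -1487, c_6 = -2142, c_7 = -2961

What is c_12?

-10146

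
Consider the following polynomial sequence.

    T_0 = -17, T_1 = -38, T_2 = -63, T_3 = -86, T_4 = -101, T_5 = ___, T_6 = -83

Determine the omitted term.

-102

Using the first 5 terms:
Δ: -21, -25, -23, -15
Δ²: -4, 2, 8
Δ³: 6, 6
Constant third difference = 6.
Extend forward: 8 + 6 = 14;  -15 + 14 = -1;  -101 − 1 = -102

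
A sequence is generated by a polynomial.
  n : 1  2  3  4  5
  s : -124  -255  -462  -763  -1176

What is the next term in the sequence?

-1719

Δ: -131  -207  -301  -413
Δ²: -76  -94  -112
Δ³: -18  -18
Constant third difference = -18, so extend:
-112 − 18 = -130;  -413 − 130 = -543;  -1176 − 543 = -1719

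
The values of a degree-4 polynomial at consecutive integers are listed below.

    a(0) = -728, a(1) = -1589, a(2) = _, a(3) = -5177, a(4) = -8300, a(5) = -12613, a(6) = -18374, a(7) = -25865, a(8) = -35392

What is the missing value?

Using the last 6 terms:
D1: -3123, -4313, -5761, -7491, -9527
D2: -1190, -1448, -1730, -2036
D3: -258, -282, -306
D4: -24, -24
Constant fourth difference = -24.
Extend backward: -258 + 24 = -234;  -1190 + 234 = -956;  -3123 + 956 = -2167;  -5177 + 2167 = -3010

-3010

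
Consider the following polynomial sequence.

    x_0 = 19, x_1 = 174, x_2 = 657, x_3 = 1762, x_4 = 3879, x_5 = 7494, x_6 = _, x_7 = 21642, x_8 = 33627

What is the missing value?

Using the first 6 terms:
Δ: 155  483  1105  2117  3615
Δ²: 328  622  1012  1498
Δ³: 294  390  486
Δ⁴: 96  96
Constant fourth difference = 96.
Extend forward: 486 + 96 = 582;  1498 + 582 = 2080;  3615 + 2080 = 5695;  7494 + 5695 = 13189

13189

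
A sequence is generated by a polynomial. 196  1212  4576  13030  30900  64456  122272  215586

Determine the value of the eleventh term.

D1: 1016, 3364, 8454, 17870, 33556, 57816, 93314
D2: 2348, 5090, 9416, 15686, 24260, 35498
D3: 2742, 4326, 6270, 8574, 11238
D4: 1584, 1944, 2304, 2664
D5: 360, 360, 360
The fifth differences are constant (360).
2664 + 360 = 3024;  11238 + 3024 = 14262;  35498 + 14262 = 49760;  93314 + 49760 = 143074;  215586 + 143074 = 358660
3024 + 360 = 3384;  14262 + 3384 = 17646;  49760 + 17646 = 67406;  143074 + 67406 = 210480;  358660 + 210480 = 569140
3384 + 360 = 3744;  17646 + 3744 = 21390;  67406 + 21390 = 88796;  210480 + 88796 = 299276;  569140 + 299276 = 868416

868416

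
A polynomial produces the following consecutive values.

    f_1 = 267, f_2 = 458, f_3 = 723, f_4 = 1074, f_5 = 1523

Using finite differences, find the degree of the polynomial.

3

First differences: 191, 265, 351, 449
Second differences: 74, 86, 98
Third differences: 12, 12
The third differences are constant, so the polynomial has degree 3.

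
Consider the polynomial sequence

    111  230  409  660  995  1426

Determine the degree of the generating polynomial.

3

First differences: 119, 179, 251, 335, 431
Second differences: 60, 72, 84, 96
Third differences: 12, 12, 12
The third differences are constant, so the polynomial has degree 3.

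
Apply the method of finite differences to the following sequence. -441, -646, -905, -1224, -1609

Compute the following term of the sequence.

-2066

Δ: -205 , -259 , -319 , -385
Δ²: -54 , -60 , -66
Δ³: -6 , -6
Third differences constant at -6.
-66 − 6 = -72;  -385 − 72 = -457;  -1609 − 457 = -2066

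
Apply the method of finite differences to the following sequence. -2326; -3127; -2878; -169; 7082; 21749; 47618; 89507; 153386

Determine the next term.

246497

First differences: -801, 249, 2709, 7251, 14667, 25869, 41889, 63879
Second differences: 1050, 2460, 4542, 7416, 11202, 16020, 21990
Third differences: 1410, 2082, 2874, 3786, 4818, 5970
Fourth differences: 672, 792, 912, 1032, 1152
Fifth differences: 120, 120, 120, 120
The fifth differences are constant (120).
1152 + 120 = 1272;  5970 + 1272 = 7242;  21990 + 7242 = 29232;  63879 + 29232 = 93111;  153386 + 93111 = 246497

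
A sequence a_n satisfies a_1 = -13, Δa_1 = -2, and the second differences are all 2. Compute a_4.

-13

Build the table forward from the leading diagonal:
Δ²: 2, 2, 2, 2
Δ: -2, 0, 2, 4
a: -13, -15, -15, -13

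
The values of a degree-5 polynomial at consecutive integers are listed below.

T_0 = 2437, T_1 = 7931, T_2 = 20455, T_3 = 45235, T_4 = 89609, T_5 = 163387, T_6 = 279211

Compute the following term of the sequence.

First differences: 5494 , 12524 , 24780 , 44374 , 73778 , 115824
Second differences: 7030 , 12256 , 19594 , 29404 , 42046
Third differences: 5226 , 7338 , 9810 , 12642
Fourth differences: 2112 , 2472 , 2832
Fifth differences: 360 , 360
Constant fifth difference = 360, so extend:
2832 + 360 = 3192;  12642 + 3192 = 15834;  42046 + 15834 = 57880;  115824 + 57880 = 173704;  279211 + 173704 = 452915

452915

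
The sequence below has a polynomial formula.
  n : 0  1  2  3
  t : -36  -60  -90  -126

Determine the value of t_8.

-396

First differences: -24  -30  -36
Second differences: -6  -6
The second differences are constant (-6).
-36 − 6 = -42;  -126 − 42 = -168
-42 − 6 = -48;  -168 − 48 = -216
-48 − 6 = -54;  -216 − 54 = -270
-54 − 6 = -60;  -270 − 60 = -330
-60 − 6 = -66;  -330 − 66 = -396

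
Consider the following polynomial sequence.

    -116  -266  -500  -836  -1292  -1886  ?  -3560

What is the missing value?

Using the first 6 terms:
-150, -234, -336, -456, -594
-84, -102, -120, -138
-18, -18, -18
Constant third difference = -18.
Extend forward: -138 − 18 = -156;  -594 − 156 = -750;  -1886 − 750 = -2636

-2636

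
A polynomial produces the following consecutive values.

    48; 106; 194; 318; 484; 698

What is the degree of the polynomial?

D1: 58, 88, 124, 166, 214
D2: 30, 36, 42, 48
D3: 6, 6, 6
The third differences are constant, so the polynomial has degree 3.

3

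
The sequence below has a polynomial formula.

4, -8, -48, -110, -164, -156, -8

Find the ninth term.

Δ: -12  -40  -62  -54  8  148
Δ²: -28  -22  8  62  140
Δ³: 6  30  54  78
Δ⁴: 24  24  24
Constant fourth difference = 24, so extend:
78 + 24 = 102;  140 + 102 = 242;  148 + 242 = 390;  -8 + 390 = 382
102 + 24 = 126;  242 + 126 = 368;  390 + 368 = 758;  382 + 758 = 1140

1140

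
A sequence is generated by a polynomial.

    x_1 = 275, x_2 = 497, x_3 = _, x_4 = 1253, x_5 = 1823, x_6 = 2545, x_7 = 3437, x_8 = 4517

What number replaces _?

Using the last 5 terms:
Δ: 570, 722, 892, 1080
Δ²: 152, 170, 188
Δ³: 18, 18
Constant third difference = 18.
Extend backward: 152 − 18 = 134;  570 − 134 = 436;  1253 − 436 = 817

817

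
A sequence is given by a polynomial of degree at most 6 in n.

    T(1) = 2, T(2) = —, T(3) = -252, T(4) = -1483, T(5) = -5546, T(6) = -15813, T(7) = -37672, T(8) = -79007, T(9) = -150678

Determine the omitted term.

-17

Using the last 7 terms:
-1231  -4063  -10267  -21859  -41335  -71671
-2832  -6204  -11592  -19476  -30336
-3372  -5388  -7884  -10860
-2016  -2496  -2976
-480  -480
Constant fifth difference = -480.
Extend backward: -2016 + 480 = -1536;  -3372 + 1536 = -1836;  -2832 + 1836 = -996;  -1231 + 996 = -235;  -252 + 235 = -17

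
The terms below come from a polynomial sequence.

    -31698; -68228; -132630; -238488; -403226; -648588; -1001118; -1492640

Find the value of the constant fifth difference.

-480

First differences: -36530, -64402, -105858, -164738, -245362, -352530, -491522
Second differences: -27872, -41456, -58880, -80624, -107168, -138992
Third differences: -13584, -17424, -21744, -26544, -31824
Fourth differences: -3840, -4320, -4800, -5280
Fifth differences: -480, -480, -480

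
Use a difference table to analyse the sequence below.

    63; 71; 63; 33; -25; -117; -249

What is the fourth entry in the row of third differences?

-6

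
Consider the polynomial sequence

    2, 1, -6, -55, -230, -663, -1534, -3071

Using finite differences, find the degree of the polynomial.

4

Δ: -1, -7, -49, -175, -433, -871, -1537
Δ²: -6, -42, -126, -258, -438, -666
Δ³: -36, -84, -132, -180, -228
Δ⁴: -48, -48, -48, -48
The fourth differences are constant, so the polynomial has degree 4.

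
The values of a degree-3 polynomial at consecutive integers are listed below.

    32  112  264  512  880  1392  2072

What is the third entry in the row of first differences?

248

First differences: 80, 152, 248, 368, 512, 680
Second differences: 72, 96, 120, 144, 168
Third differences: 24, 24, 24, 24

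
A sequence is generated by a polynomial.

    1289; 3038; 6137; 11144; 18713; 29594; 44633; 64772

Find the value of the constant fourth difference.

96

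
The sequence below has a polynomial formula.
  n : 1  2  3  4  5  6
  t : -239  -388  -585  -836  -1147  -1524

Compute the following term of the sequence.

First differences: -149, -197, -251, -311, -377
Second differences: -48, -54, -60, -66
Third differences: -6, -6, -6
The third differences are constant (-6).
-66 − 6 = -72;  -377 − 72 = -449;  -1524 − 449 = -1973

-1973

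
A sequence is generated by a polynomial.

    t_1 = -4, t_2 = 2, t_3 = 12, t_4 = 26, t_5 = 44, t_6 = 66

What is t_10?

194

D1: 6  10  14  18  22
D2: 4  4  4  4
Constant second difference = 4, so extend:
22 + 4 = 26;  66 + 26 = 92
26 + 4 = 30;  92 + 30 = 122
30 + 4 = 34;  122 + 34 = 156
34 + 4 = 38;  156 + 38 = 194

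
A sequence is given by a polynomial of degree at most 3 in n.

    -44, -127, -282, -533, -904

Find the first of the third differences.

-24

First differences: -83, -155, -251, -371
Second differences: -72, -96, -120
Third differences: -24, -24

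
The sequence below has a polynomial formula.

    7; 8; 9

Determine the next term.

First differences: 1 , 1
The first differences are constant (1).
9 + 1 = 10

10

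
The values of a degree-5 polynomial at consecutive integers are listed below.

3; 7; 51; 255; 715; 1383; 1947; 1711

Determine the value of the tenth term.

First differences: 4  44  204  460  668  564  -236
Second differences: 40  160  256  208  -104  -800
Third differences: 120  96  -48  -312  -696
Fourth differences: -24  -144  -264  -384
Fifth differences: -120  -120  -120
Fifth differences constant at -120.
-384 − 120 = -504;  -696 − 504 = -1200;  -800 − 1200 = -2000;  -236 − 2000 = -2236;  1711 − 2236 = -525
-504 − 120 = -624;  -1200 − 624 = -1824;  -2000 − 1824 = -3824;  -2236 − 3824 = -6060;  -525 − 6060 = -6585

-6585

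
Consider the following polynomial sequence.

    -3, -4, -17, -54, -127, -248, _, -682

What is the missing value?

-429

Using the first 6 terms:
D1: -1, -13, -37, -73, -121
D2: -12, -24, -36, -48
D3: -12, -12, -12
Constant third difference = -12.
Extend forward: -48 − 12 = -60;  -121 − 60 = -181;  -248 − 181 = -429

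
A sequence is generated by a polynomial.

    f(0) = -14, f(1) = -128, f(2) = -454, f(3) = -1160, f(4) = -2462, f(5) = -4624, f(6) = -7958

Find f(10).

-40934

Δ: -114, -326, -706, -1302, -2162, -3334
Δ²: -212, -380, -596, -860, -1172
Δ³: -168, -216, -264, -312
Δ⁴: -48, -48, -48
The fourth differences are constant (-48).
-312 − 48 = -360;  -1172 − 360 = -1532;  -3334 − 1532 = -4866;  -7958 − 4866 = -12824
-360 − 48 = -408;  -1532 − 408 = -1940;  -4866 − 1940 = -6806;  -12824 − 6806 = -19630
-408 − 48 = -456;  -1940 − 456 = -2396;  -6806 − 2396 = -9202;  -19630 − 9202 = -28832
-456 − 48 = -504;  -2396 − 504 = -2900;  -9202 − 2900 = -12102;  -28832 − 12102 = -40934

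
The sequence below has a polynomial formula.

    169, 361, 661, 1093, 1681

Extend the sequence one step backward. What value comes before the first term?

61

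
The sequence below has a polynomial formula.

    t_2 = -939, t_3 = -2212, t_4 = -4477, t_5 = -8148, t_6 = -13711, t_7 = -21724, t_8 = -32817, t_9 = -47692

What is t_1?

-1273  -2265  -3671  -5563  -8013  -11093  -14875
-992  -1406  -1892  -2450  -3080  -3782
-414  -486  -558  -630  -702
-72  -72  -72  -72
The fourth differences are constant at -72.
Work back: -414 + 72 = -342;  -992 + 342 = -650;  -1273 + 650 = -623;  -939 + 623 = -316

-316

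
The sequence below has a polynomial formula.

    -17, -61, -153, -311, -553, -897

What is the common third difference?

-18

First differences: -44, -92, -158, -242, -344
Second differences: -48, -66, -84, -102
Third differences: -18, -18, -18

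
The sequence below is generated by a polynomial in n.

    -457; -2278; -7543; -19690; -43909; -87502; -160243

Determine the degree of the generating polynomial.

D1: -1821, -5265, -12147, -24219, -43593, -72741
D2: -3444, -6882, -12072, -19374, -29148
D3: -3438, -5190, -7302, -9774
D4: -1752, -2112, -2472
D5: -360, -360
The fifth differences are constant, so the polynomial has degree 5.

5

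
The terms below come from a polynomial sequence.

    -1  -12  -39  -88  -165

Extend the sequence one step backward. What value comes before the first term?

0

Δ: -11, -27, -49, -77
Δ²: -16, -22, -28
Δ³: -6, -6
The third differences are constant at -6.
Work back: -16 + 6 = -10;  -11 + 10 = -1;  -1 + 1 = 0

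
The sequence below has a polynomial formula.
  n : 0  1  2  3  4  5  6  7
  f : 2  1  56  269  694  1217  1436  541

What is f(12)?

-92674

Δ: -1  55  213  425  523  219  -895
Δ²: 56  158  212  98  -304  -1114
Δ³: 102  54  -114  -402  -810
Δ⁴: -48  -168  -288  -408
Δ⁵: -120  -120  -120
The fifth differences are constant (-120).
-408 − 120 = -528;  -810 − 528 = -1338;  -1114 − 1338 = -2452;  -895 − 2452 = -3347;  541 − 3347 = -2806
-528 − 120 = -648;  -1338 − 648 = -1986;  -2452 − 1986 = -4438;  -3347 − 4438 = -7785;  -2806 − 7785 = -10591
-648 − 120 = -768;  -1986 − 768 = -2754;  -4438 − 2754 = -7192;  -7785 − 7192 = -14977;  -10591 − 14977 = -25568
-768 − 120 = -888;  -2754 − 888 = -3642;  -7192 − 3642 = -10834;  -14977 − 10834 = -25811;  -25568 − 25811 = -51379
-888 − 120 = -1008;  -3642 − 1008 = -4650;  -10834 − 4650 = -15484;  -25811 − 15484 = -41295;  -51379 − 41295 = -92674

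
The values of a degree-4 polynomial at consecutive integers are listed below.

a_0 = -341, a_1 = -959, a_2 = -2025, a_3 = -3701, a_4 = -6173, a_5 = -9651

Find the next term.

-14369

-618 , -1066 , -1676 , -2472 , -3478
-448 , -610 , -796 , -1006
-162 , -186 , -210
-24 , -24
The fourth differences are constant (-24).
-210 − 24 = -234;  -1006 − 234 = -1240;  -3478 − 1240 = -4718;  -9651 − 4718 = -14369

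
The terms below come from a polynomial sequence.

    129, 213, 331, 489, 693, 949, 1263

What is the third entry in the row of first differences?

158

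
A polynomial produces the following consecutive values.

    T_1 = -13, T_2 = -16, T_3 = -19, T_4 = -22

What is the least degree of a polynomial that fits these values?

1

-3, -3, -3
The first differences are constant, so the polynomial has degree 1.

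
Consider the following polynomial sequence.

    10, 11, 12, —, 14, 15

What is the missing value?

13

Using the first 3 terms:
1  1
Constant first difference = 1.
Extend forward: 12 + 1 = 13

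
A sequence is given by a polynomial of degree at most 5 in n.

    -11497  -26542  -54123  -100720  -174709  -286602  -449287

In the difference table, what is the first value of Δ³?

D1: -15045, -27581, -46597, -73989, -111893, -162685
D2: -12536, -19016, -27392, -37904, -50792
D3: -6480, -8376, -10512, -12888
D4: -1896, -2136, -2376
D5: -240, -240

-6480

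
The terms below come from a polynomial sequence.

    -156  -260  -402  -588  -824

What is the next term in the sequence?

Δ: -104, -142, -186, -236
Δ²: -38, -44, -50
Δ³: -6, -6
Third differences constant at -6.
-50 − 6 = -56;  -236 − 56 = -292;  -824 − 292 = -1116

-1116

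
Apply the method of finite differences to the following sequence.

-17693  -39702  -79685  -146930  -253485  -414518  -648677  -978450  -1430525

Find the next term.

Δ: -22009 , -39983 , -67245 , -106555 , -161033 , -234159 , -329773 , -452075
Δ²: -17974 , -27262 , -39310 , -54478 , -73126 , -95614 , -122302
Δ³: -9288 , -12048 , -15168 , -18648 , -22488 , -26688
Δ⁴: -2760 , -3120 , -3480 , -3840 , -4200
Δ⁵: -360 , -360 , -360 , -360
Fifth differences constant at -360.
-4200 − 360 = -4560;  -26688 − 4560 = -31248;  -122302 − 31248 = -153550;  -452075 − 153550 = -605625;  -1430525 − 605625 = -2036150

-2036150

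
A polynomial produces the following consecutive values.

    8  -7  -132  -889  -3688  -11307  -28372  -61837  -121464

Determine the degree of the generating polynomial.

5

Δ: -15, -125, -757, -2799, -7619, -17065, -33465, -59627
Δ²: -110, -632, -2042, -4820, -9446, -16400, -26162
Δ³: -522, -1410, -2778, -4626, -6954, -9762
Δ⁴: -888, -1368, -1848, -2328, -2808
Δ⁵: -480, -480, -480, -480
The fifth differences are constant, so the polynomial has degree 5.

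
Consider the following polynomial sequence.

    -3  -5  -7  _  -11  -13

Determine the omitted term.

-9

Using the first 3 terms:
-2, -2
Constant first difference = -2.
Extend forward: -7 − 2 = -9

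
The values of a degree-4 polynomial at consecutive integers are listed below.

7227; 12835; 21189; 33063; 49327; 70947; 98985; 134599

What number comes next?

First differences: 5608, 8354, 11874, 16264, 21620, 28038, 35614
Second differences: 2746, 3520, 4390, 5356, 6418, 7576
Third differences: 774, 870, 966, 1062, 1158
Fourth differences: 96, 96, 96, 96
Constant fourth difference = 96, so extend:
1158 + 96 = 1254;  7576 + 1254 = 8830;  35614 + 8830 = 44444;  134599 + 44444 = 179043

179043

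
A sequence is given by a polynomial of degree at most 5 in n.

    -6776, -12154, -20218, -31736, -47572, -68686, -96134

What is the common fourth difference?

-96

Δ: -5378, -8064, -11518, -15836, -21114, -27448
Δ²: -2686, -3454, -4318, -5278, -6334
Δ³: -768, -864, -960, -1056
Δ⁴: -96, -96, -96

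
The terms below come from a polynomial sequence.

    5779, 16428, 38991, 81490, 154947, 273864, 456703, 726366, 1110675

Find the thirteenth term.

4549891

10649, 22563, 42499, 73457, 118917, 182839, 269663, 384309
11914, 19936, 30958, 45460, 63922, 86824, 114646
8022, 11022, 14502, 18462, 22902, 27822
3000, 3480, 3960, 4440, 4920
480, 480, 480, 480
Constant fifth difference = 480, so extend:
4920 + 480 = 5400;  27822 + 5400 = 33222;  114646 + 33222 = 147868;  384309 + 147868 = 532177;  1110675 + 532177 = 1642852
5400 + 480 = 5880;  33222 + 5880 = 39102;  147868 + 39102 = 186970;  532177 + 186970 = 719147;  1642852 + 719147 = 2361999
5880 + 480 = 6360;  39102 + 6360 = 45462;  186970 + 45462 = 232432;  719147 + 232432 = 951579;  2361999 + 951579 = 3313578
6360 + 480 = 6840;  45462 + 6840 = 52302;  232432 + 52302 = 284734;  951579 + 284734 = 1236313;  3313578 + 1236313 = 4549891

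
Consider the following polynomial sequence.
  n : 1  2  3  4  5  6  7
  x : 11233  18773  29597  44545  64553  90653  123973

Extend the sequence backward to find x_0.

First differences: 7540  10824  14948  20008  26100  33320
Second differences: 3284  4124  5060  6092  7220
Third differences: 840  936  1032  1128
Fourth differences: 96  96  96
The fourth differences are constant at 96.
Work back: 840 − 96 = 744;  3284 − 744 = 2540;  7540 − 2540 = 5000;  11233 − 5000 = 6233

6233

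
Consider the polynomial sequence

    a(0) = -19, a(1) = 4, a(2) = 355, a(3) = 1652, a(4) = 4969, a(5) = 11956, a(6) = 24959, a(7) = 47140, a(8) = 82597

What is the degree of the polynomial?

5

First differences: 23, 351, 1297, 3317, 6987, 13003, 22181, 35457
Second differences: 328, 946, 2020, 3670, 6016, 9178, 13276
Third differences: 618, 1074, 1650, 2346, 3162, 4098
Fourth differences: 456, 576, 696, 816, 936
Fifth differences: 120, 120, 120, 120
The fifth differences are constant, so the polynomial has degree 5.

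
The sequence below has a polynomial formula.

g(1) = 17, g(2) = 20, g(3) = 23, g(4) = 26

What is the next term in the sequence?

D1: 3 , 3 , 3
First differences constant at 3.
26 + 3 = 29

29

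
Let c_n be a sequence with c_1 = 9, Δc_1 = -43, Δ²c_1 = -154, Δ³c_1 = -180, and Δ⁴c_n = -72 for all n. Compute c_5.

-1879

Build the table forward from the leading diagonal:
Fourth differences: -72  -72  -72  -72  -72
Third differences: -180  -252  -324  -396  -468
Second differences: -154  -334  -586  -910  -1306
First differences: -43  -197  -531  -1117  -2027
c: 9  -34  -231  -762  -1879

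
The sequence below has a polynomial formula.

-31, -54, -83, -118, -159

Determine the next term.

-206

First differences: -23, -29, -35, -41
Second differences: -6, -6, -6
The second differences are constant (-6).
-41 − 6 = -47;  -159 − 47 = -206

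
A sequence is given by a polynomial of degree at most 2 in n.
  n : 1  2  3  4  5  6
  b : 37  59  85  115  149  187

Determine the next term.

First differences: 22, 26, 30, 34, 38
Second differences: 4, 4, 4, 4
Second differences constant at 4.
38 + 4 = 42;  187 + 42 = 229

229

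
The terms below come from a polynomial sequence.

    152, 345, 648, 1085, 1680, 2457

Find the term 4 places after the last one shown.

First differences: 193  303  437  595  777
Second differences: 110  134  158  182
Third differences: 24  24  24
Third differences constant at 24.
182 + 24 = 206;  777 + 206 = 983;  2457 + 983 = 3440
206 + 24 = 230;  983 + 230 = 1213;  3440 + 1213 = 4653
230 + 24 = 254;  1213 + 254 = 1467;  4653 + 1467 = 6120
254 + 24 = 278;  1467 + 278 = 1745;  6120 + 1745 = 7865

7865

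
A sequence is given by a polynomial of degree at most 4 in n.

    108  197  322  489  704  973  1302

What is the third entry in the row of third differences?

D1: 89, 125, 167, 215, 269, 329
D2: 36, 42, 48, 54, 60
D3: 6, 6, 6, 6

6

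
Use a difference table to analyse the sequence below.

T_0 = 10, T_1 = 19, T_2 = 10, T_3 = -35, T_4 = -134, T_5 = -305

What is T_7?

-935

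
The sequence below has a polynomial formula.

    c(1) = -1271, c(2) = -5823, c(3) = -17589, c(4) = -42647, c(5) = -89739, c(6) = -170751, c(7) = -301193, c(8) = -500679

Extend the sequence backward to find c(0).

First differences: -4552  -11766  -25058  -47092  -81012  -130442  -199486
Second differences: -7214  -13292  -22034  -33920  -49430  -69044
Third differences: -6078  -8742  -11886  -15510  -19614
Fourth differences: -2664  -3144  -3624  -4104
Fifth differences: -480  -480  -480
The fifth differences are constant at -480.
Work back: -2664 + 480 = -2184;  -6078 + 2184 = -3894;  -7214 + 3894 = -3320;  -4552 + 3320 = -1232;  -1271 + 1232 = -39

-39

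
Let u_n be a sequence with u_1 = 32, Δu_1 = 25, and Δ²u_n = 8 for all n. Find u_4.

Build the table forward from the leading diagonal:
Δ²: 8  8  8  8
Δ: 25  33  41  49
u: 32  57  90  131

131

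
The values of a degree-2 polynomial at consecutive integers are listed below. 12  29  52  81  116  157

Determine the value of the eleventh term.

D1: 17, 23, 29, 35, 41
D2: 6, 6, 6, 6
Constant second difference = 6, so extend:
41 + 6 = 47;  157 + 47 = 204
47 + 6 = 53;  204 + 53 = 257
53 + 6 = 59;  257 + 59 = 316
59 + 6 = 65;  316 + 65 = 381
65 + 6 = 71;  381 + 71 = 452

452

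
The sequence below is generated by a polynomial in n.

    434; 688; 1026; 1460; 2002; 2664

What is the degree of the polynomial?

254, 338, 434, 542, 662
84, 96, 108, 120
12, 12, 12
The third differences are constant, so the polynomial has degree 3.

3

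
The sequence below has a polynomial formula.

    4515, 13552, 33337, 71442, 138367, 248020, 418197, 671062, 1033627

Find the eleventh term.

D1: 9037  19785  38105  66925  109653  170177  252865  362565
D2: 10748  18320  28820  42728  60524  82688  109700
D3: 7572  10500  13908  17796  22164  27012
D4: 2928  3408  3888  4368  4848
D5: 480  480  480  480
Constant fifth difference = 480, so extend:
4848 + 480 = 5328;  27012 + 5328 = 32340;  109700 + 32340 = 142040;  362565 + 142040 = 504605;  1033627 + 504605 = 1538232
5328 + 480 = 5808;  32340 + 5808 = 38148;  142040 + 38148 = 180188;  504605 + 180188 = 684793;  1538232 + 684793 = 2223025

2223025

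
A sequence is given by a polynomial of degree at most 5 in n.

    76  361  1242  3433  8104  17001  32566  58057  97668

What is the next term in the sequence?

285, 881, 2191, 4671, 8897, 15565, 25491, 39611
596, 1310, 2480, 4226, 6668, 9926, 14120
714, 1170, 1746, 2442, 3258, 4194
456, 576, 696, 816, 936
120, 120, 120, 120
Fifth differences constant at 120.
936 + 120 = 1056;  4194 + 1056 = 5250;  14120 + 5250 = 19370;  39611 + 19370 = 58981;  97668 + 58981 = 156649

156649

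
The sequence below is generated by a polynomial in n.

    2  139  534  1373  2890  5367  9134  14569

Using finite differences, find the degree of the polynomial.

4

Δ: 137, 395, 839, 1517, 2477, 3767, 5435
Δ²: 258, 444, 678, 960, 1290, 1668
Δ³: 186, 234, 282, 330, 378
Δ⁴: 48, 48, 48, 48
The fourth differences are constant, so the polynomial has degree 4.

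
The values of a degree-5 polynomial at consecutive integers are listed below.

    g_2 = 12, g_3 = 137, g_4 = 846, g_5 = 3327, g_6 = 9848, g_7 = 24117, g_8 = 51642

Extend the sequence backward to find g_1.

D1: 125  709  2481  6521  14269  27525
D2: 584  1772  4040  7748  13256
D3: 1188  2268  3708  5508
D4: 1080  1440  1800
D5: 360  360
The fifth differences are constant at 360.
Work back: 1080 − 360 = 720;  1188 − 720 = 468;  584 − 468 = 116;  125 − 116 = 9;  12 − 9 = 3

3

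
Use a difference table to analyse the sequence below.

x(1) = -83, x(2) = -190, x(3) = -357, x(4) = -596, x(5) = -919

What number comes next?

-1338

First differences: -107, -167, -239, -323
Second differences: -60, -72, -84
Third differences: -12, -12
Constant third difference = -12, so extend:
-84 − 12 = -96;  -323 − 96 = -419;  -919 − 419 = -1338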